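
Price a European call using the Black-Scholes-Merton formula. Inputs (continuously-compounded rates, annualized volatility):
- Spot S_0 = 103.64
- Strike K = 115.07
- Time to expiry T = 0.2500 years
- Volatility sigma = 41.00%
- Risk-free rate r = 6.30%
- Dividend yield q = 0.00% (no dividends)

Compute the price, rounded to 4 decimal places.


d1 = (ln(S/K) + (r - q + 0.5*sigma^2) * T) / (sigma * sqrt(T)) = -0.33099894
d2 = d1 - sigma * sqrt(T) = -0.53599894
exp(-rT) = 0.98437338; exp(-qT) = 1.00000000
C = S_0 * exp(-qT) * N(d1) - K * exp(-rT) * N(d2)
N(d1) = 0.37032264; N(d2) = 0.29597964
C = 103.6400 * 1.00000000 * 0.37032264 - 115.0700 * 0.98437338 * 0.29597964 = 4.8541

Answer: Price = 4.8541


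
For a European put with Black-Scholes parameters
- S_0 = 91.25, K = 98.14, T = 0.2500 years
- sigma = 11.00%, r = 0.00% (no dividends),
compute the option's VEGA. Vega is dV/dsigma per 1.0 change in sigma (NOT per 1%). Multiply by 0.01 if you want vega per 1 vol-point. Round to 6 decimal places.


d1 = -1.2959916036; d2 = -1.3509916036
phi(d1) = 0.1722625261; exp(-qT) = 1.0000000000; exp(-rT) = 1.0000000000
Vega = S * exp(-qT) * phi(d1) * sqrt(T) = 91.2500 * 1.0000000000 * 0.1722625261 * 0.5000000000 = 7.859478

Answer: Vega = 7.859478


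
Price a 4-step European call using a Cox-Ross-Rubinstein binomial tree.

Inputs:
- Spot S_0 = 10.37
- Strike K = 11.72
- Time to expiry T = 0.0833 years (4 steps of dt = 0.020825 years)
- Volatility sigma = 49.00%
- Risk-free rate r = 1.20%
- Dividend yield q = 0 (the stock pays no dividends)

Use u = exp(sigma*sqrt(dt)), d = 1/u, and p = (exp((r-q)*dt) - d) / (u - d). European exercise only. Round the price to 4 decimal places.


dt = T/N = 0.020825
u = exp(sigma*sqrt(dt)) = 1.073271; d = 1/u = 0.931731
p = (exp((r-q)*dt) - d) / (u - d) = 0.484095
Discount per step: exp(-r*dt) = 0.999750
Stock lattice S(k, i) with i counting down-moves:
  k=0: S(0,0) = 10.3700
  k=1: S(1,0) = 11.1298; S(1,1) = 9.6620
  k=2: S(2,0) = 11.9453; S(2,1) = 10.3700; S(2,2) = 9.0024
  k=3: S(3,0) = 12.8206; S(3,1) = 11.1298; S(3,2) = 9.6620; S(3,3) = 8.3878
  k=4: S(4,0) = 13.7599; S(4,1) = 11.9453; S(4,2) = 10.3700; S(4,3) = 9.0024; S(4,4) = 7.8152
Terminal payoffs V(N, i) = max(S_T - K, 0):
  V(4,0) = 2.039948; V(4,1) = 0.225320; V(4,2) = 0.000000; V(4,3) = 0.000000; V(4,4) = 0.000000
Backward induction: V(k, i) = exp(-r*dt) * [p * V(k+1, i) + (1-p) * V(k+1, i+1)].
  V(3,0) = exp(-r*dt) * [p*2.039948 + (1-p)*0.225320] = 1.103497
  V(3,1) = exp(-r*dt) * [p*0.225320 + (1-p)*0.000000] = 0.109049
  V(3,2) = exp(-r*dt) * [p*0.000000 + (1-p)*0.000000] = 0.000000
  V(3,3) = exp(-r*dt) * [p*0.000000 + (1-p)*0.000000] = 0.000000
  V(2,0) = exp(-r*dt) * [p*1.103497 + (1-p)*0.109049] = 0.590309
  V(2,1) = exp(-r*dt) * [p*0.109049 + (1-p)*0.000000] = 0.052777
  V(2,2) = exp(-r*dt) * [p*0.000000 + (1-p)*0.000000] = 0.000000
  V(1,0) = exp(-r*dt) * [p*0.590309 + (1-p)*0.052777] = 0.312916
  V(1,1) = exp(-r*dt) * [p*0.052777 + (1-p)*0.000000] = 0.025543
  V(0,0) = exp(-r*dt) * [p*0.312916 + (1-p)*0.025543] = 0.164617

Answer: Price = V(0,0) = 0.1646


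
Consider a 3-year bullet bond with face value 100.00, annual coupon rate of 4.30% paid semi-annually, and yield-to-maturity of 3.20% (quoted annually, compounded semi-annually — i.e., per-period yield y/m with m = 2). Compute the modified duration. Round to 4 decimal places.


Answer: Modified duration = 2.8044

Derivation:
Coupon per period c = face * coupon_rate / m = 2.150000
Periods per year m = 2; per-period yield y/m = 0.016000
Number of cashflows N = 6
Cashflows (t years, CF_t, discount factor 1/(1+y/m)^(m*t), PV):
  t = 0.5000: CF_t = 2.150000, DF = 0.984252, PV = 2.116142
  t = 1.0000: CF_t = 2.150000, DF = 0.968752, PV = 2.082817
  t = 1.5000: CF_t = 2.150000, DF = 0.953496, PV = 2.050016
  t = 2.0000: CF_t = 2.150000, DF = 0.938480, PV = 2.017733
  t = 2.5000: CF_t = 2.150000, DF = 0.923701, PV = 1.985957
  t = 3.0000: CF_t = 102.150000, DF = 0.909155, PV = 92.870145
Price P = sum_t PV_t = 103.122810
First compute Macaulay numerator sum_t t * PV_t:
  t * PV_t at t = 0.5000: 1.058071
  t * PV_t at t = 1.0000: 2.082817
  t * PV_t at t = 1.5000: 3.075025
  t * PV_t at t = 2.0000: 4.035465
  t * PV_t at t = 2.5000: 4.964893
  t * PV_t at t = 3.0000: 278.610435
Macaulay duration D = 293.826706 / 103.122810 = 2.849289
Modified duration = D / (1 + y/m) = 2.849289 / (1 + 0.016000) = 2.804418


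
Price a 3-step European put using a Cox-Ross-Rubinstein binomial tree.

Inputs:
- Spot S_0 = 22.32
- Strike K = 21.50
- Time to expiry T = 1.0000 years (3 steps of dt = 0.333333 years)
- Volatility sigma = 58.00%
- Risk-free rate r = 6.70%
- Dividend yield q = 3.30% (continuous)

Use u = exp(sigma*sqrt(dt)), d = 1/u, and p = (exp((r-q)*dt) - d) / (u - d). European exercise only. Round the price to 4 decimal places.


dt = T/N = 0.333333
u = exp(sigma*sqrt(dt)) = 1.397749; d = 1/u = 0.715436
p = (exp((r-q)*dt) - d) / (u - d) = 0.433762
Discount per step: exp(-r*dt) = 0.977914
Stock lattice S(k, i) with i counting down-moves:
  k=0: S(0,0) = 22.3200
  k=1: S(1,0) = 31.1978; S(1,1) = 15.9685
  k=2: S(2,0) = 43.6066; S(2,1) = 22.3200; S(2,2) = 11.4245
  k=3: S(3,0) = 60.9511; S(3,1) = 31.1978; S(3,2) = 15.9685; S(3,3) = 8.1735
Terminal payoffs V(N, i) = max(K - S_T, 0):
  V(3,0) = 0.000000; V(3,1) = 0.000000; V(3,2) = 5.531469; V(3,3) = 13.326529
Backward induction: V(k, i) = exp(-r*dt) * [p * V(k+1, i) + (1-p) * V(k+1, i+1)].
  V(2,0) = exp(-r*dt) * [p*0.000000 + (1-p)*0.000000] = 0.000000
  V(2,1) = exp(-r*dt) * [p*0.000000 + (1-p)*5.531469] = 3.062950
  V(2,2) = exp(-r*dt) * [p*5.531469 + (1-p)*13.326529] = 9.725674
  V(1,0) = exp(-r*dt) * [p*0.000000 + (1-p)*3.062950] = 1.696053
  V(1,1) = exp(-r*dt) * [p*3.062950 + (1-p)*9.725674] = 6.684664
  V(0,0) = exp(-r*dt) * [p*1.696053 + (1-p)*6.684664] = 4.420946

Answer: Price = V(0,0) = 4.4209


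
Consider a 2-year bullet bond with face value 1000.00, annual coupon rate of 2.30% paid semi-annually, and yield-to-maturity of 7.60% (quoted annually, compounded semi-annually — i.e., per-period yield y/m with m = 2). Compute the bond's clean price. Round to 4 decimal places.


Answer: Price = 903.3526

Derivation:
Coupon per period c = face * coupon_rate / m = 11.500000
Periods per year m = 2; per-period yield y/m = 0.038000
Number of cashflows N = 4
Cashflows (t years, CF_t, discount factor 1/(1+y/m)^(m*t), PV):
  t = 0.5000: CF_t = 11.500000, DF = 0.963391, PV = 11.078998
  t = 1.0000: CF_t = 11.500000, DF = 0.928122, PV = 10.673409
  t = 1.5000: CF_t = 11.500000, DF = 0.894145, PV = 10.282667
  t = 2.0000: CF_t = 1011.500000, DF = 0.861411, PV = 871.317573
Price P = sum_t PV_t = 903.352647


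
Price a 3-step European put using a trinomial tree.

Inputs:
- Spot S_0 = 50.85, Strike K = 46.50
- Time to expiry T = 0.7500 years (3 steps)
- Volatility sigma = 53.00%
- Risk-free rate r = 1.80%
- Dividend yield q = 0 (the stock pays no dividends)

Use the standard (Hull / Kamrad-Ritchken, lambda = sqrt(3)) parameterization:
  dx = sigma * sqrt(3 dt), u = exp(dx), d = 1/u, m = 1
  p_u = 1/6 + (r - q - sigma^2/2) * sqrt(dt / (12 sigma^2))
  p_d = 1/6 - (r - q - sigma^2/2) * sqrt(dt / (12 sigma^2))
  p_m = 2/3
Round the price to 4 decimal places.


Answer: Price = V(0,0) = 6.3404

Derivation:
dt = T/N = 0.250000; dx = sigma*sqrt(3*dt) = 0.458993
u = exp(dx) = 1.582480; d = 1/u = 0.631919
p_u = 0.133319, p_m = 0.666667, p_d = 0.200014
Discount per step: exp(-r*dt) = 0.995510
Stock lattice S(k, j) with j the centered position index:
  k=0: S(0,+0) = 50.8500
  k=1: S(1,-1) = 32.1331; S(1,+0) = 50.8500; S(1,+1) = 80.4691
  k=2: S(2,-2) = 20.3055; S(2,-1) = 32.1331; S(2,+0) = 50.8500; S(2,+1) = 80.4691; S(2,+2) = 127.3408
  k=3: S(3,-3) = 12.8315; S(3,-2) = 20.3055; S(3,-1) = 32.1331; S(3,+0) = 50.8500; S(3,+1) = 80.4691; S(3,+2) = 127.3408; S(3,+3) = 201.5143
Terminal payoffs V(N, j) = max(K - S_T, 0):
  V(3,-3) = 33.668543; V(3,-2) = 26.194471; V(3,-1) = 14.366900; V(3,+0) = 0.000000; V(3,+1) = 0.000000; V(3,+2) = 0.000000; V(3,+3) = 0.000000
Backward induction: V(k, j) = exp(-r*dt) * [p_u * V(k+1, j+1) + p_m * V(k+1, j) + p_d * V(k+1, j-1)]
  V(2,-2) = exp(-r*dt) * [p_u*14.366900 + p_m*26.194471 + p_d*33.668543] = 25.995306
  V(2,-1) = exp(-r*dt) * [p_u*0.000000 + p_m*14.366900 + p_d*26.194471] = 14.750669
  V(2,+0) = exp(-r*dt) * [p_u*0.000000 + p_m*0.000000 + p_d*14.366900] = 2.860680
  V(2,+1) = exp(-r*dt) * [p_u*0.000000 + p_m*0.000000 + p_d*0.000000] = 0.000000
  V(2,+2) = exp(-r*dt) * [p_u*0.000000 + p_m*0.000000 + p_d*0.000000] = 0.000000
  V(1,-1) = exp(-r*dt) * [p_u*2.860680 + p_m*14.750669 + p_d*25.995306] = 15.345381
  V(1,+0) = exp(-r*dt) * [p_u*0.000000 + p_m*2.860680 + p_d*14.750669] = 4.835652
  V(1,+1) = exp(-r*dt) * [p_u*0.000000 + p_m*0.000000 + p_d*2.860680] = 0.569607
  V(0,+0) = exp(-r*dt) * [p_u*0.569607 + p_m*4.835652 + p_d*15.345381] = 6.340404


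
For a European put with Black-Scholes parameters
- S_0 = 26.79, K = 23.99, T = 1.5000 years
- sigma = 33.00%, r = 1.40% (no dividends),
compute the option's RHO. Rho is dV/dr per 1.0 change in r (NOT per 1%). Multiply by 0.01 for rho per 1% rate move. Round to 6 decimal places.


Answer: Rho = -15.893716

Derivation:
d1 = 0.5271762300; d2 = 0.1230104224
phi(d1) = 0.3471855478; exp(-qT) = 1.0000000000; exp(-rT) = 0.9792189646
N(-d2) = 0.4510494224
Rho = -K*T*exp(-rT)*N(-d2) = -23.9900 * 1.5000 * 0.9792189646 * 0.4510494224 = -15.893716


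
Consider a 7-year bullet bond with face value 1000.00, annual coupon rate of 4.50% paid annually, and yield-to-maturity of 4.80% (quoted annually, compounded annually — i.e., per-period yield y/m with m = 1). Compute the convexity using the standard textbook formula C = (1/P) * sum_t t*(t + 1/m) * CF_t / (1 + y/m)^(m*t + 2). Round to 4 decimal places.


Answer: Convexity = 42.8035

Derivation:
Coupon per period c = face * coupon_rate / m = 45.000000
Periods per year m = 1; per-period yield y/m = 0.048000
Number of cashflows N = 7
Cashflows (t years, CF_t, discount factor 1/(1+y/m)^(m*t), PV):
  t = 1.0000: CF_t = 45.000000, DF = 0.954198, PV = 42.938931
  t = 2.0000: CF_t = 45.000000, DF = 0.910495, PV = 40.972263
  t = 3.0000: CF_t = 45.000000, DF = 0.868793, PV = 39.095671
  t = 4.0000: CF_t = 45.000000, DF = 0.829001, PV = 37.305029
  t = 5.0000: CF_t = 45.000000, DF = 0.791031, PV = 35.596402
  t = 6.0000: CF_t = 45.000000, DF = 0.754801, PV = 33.966032
  t = 7.0000: CF_t = 1045.000000, DF = 0.720230, PV = 752.640028
Price P = sum_t PV_t = 982.514356
Convexity numerator sum_t t*(t + 1/m) * CF_t / (1+y/m)^(m*t + 2):
  t = 1.0000: term = 78.191341
  t = 2.0000: term = 223.830175
  t = 3.0000: term = 427.156822
  t = 4.0000: term = 679.320645
  t = 5.0000: term = 972.310084
  t = 6.0000: term = 1298.887517
  t = 7.0000: term = 38375.387480
Convexity = (1/P) * sum = 42055.084064 / 982.514356 = 42.803531


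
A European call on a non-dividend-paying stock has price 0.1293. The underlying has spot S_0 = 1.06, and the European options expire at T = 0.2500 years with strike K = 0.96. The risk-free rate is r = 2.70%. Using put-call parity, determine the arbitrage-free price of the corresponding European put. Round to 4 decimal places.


Put-call parity: C - P = S_0 * exp(-qT) - K * exp(-rT).
S_0 * exp(-qT) = 1.0600 * 1.00000000 = 1.06000000
K * exp(-rT) = 0.9600 * 0.99327273 = 0.95354182
P = C - S*exp(-qT) + K*exp(-rT)
P = 0.1293 - 1.06000000 + 0.95354182 = 0.0228

Answer: Put price = 0.0228


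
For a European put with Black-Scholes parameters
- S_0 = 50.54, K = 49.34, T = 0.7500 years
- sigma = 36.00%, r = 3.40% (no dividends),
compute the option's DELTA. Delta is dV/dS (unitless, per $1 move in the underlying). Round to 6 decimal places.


Answer: Delta = -0.376475

Derivation:
d1 = 0.3147520924; d2 = 0.0029829471
phi(d1) = 0.3796623503; exp(-qT) = 1.0000000000; exp(-rT) = 0.9748223790
N(-d1) = 0.3764749444
Delta = -exp(-qT) * N(-d1) = -1.0000000000 * 0.3764749444 = -0.376475


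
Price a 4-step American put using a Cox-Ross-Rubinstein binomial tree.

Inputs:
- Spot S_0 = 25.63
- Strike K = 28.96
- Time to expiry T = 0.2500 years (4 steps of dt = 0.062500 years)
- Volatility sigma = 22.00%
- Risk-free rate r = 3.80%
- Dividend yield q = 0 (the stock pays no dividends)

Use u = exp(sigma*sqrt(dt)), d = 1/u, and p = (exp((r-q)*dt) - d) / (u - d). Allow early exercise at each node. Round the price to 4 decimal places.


dt = T/N = 0.062500
u = exp(sigma*sqrt(dt)) = 1.056541; d = 1/u = 0.946485
p = (exp((r-q)*dt) - d) / (u - d) = 0.507859
Discount per step: exp(-r*dt) = 0.997628
Stock lattice S(k, i) with i counting down-moves:
  k=0: S(0,0) = 25.6300
  k=1: S(1,0) = 27.0791; S(1,1) = 24.2584
  k=2: S(2,0) = 28.6102; S(2,1) = 25.6300; S(2,2) = 22.9602
  k=3: S(3,0) = 30.2278; S(3,1) = 27.0791; S(3,2) = 24.2584; S(3,3) = 21.7315
  k=4: S(4,0) = 31.9369; S(4,1) = 28.6102; S(4,2) = 25.6300; S(4,3) = 22.9602; S(4,4) = 20.5686
Terminal payoffs V(N, i) = max(K - S_T, 0):
  V(4,0) = 0.000000; V(4,1) = 0.349793; V(4,2) = 3.330000; V(4,3) = 5.999771; V(4,4) = 8.391443
Backward induction: V(k, i) = exp(-r*dt) * [p * V(k+1, i) + (1-p) * V(k+1, i+1)]; then take max(V_cont, immediate exercise) for American.
  V(3,0) = exp(-r*dt) * [p*0.000000 + (1-p)*0.349793] = 0.171739; exercise = 0.000000; V(3,0) = max -> 0.171739
  V(3,1) = exp(-r*dt) * [p*0.349793 + (1-p)*3.330000] = 1.812166; exercise = 1.880864; V(3,1) = max -> 1.880864
  V(3,2) = exp(-r*dt) * [p*3.330000 + (1-p)*5.999771] = 4.632887; exercise = 4.701586; V(3,2) = max -> 4.701586
  V(3,3) = exp(-r*dt) * [p*5.999771 + (1-p)*8.391443] = 7.159786; exercise = 7.228484; V(3,3) = max -> 7.228484
  V(2,0) = exp(-r*dt) * [p*0.171739 + (1-p)*1.880864] = 1.010467; exercise = 0.349793; V(2,0) = max -> 1.010467
  V(2,1) = exp(-r*dt) * [p*1.880864 + (1-p)*4.701586] = 3.261302; exercise = 3.330000; V(2,1) = max -> 3.330000
  V(2,2) = exp(-r*dt) * [p*4.701586 + (1-p)*7.228484] = 5.931073; exercise = 5.999771; V(2,2) = max -> 5.999771
  V(1,0) = exp(-r*dt) * [p*1.010467 + (1-p)*3.330000] = 2.146899; exercise = 1.880864; V(1,0) = max -> 2.146899
  V(1,1) = exp(-r*dt) * [p*3.330000 + (1-p)*5.999771] = 4.632887; exercise = 4.701586; V(1,1) = max -> 4.701586
  V(0,0) = exp(-r*dt) * [p*2.146899 + (1-p)*4.701586] = 3.396089; exercise = 3.330000; V(0,0) = max -> 3.396089

Answer: Price = V(0,0) = 3.3961


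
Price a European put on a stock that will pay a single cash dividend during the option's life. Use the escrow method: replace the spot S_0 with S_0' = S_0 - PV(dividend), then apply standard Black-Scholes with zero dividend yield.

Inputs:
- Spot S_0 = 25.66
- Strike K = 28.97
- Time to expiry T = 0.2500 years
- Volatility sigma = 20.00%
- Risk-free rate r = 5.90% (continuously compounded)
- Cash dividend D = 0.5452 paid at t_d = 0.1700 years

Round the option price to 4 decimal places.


Answer: Price = 3.5531

Derivation:
PV(D) = D * exp(-r * t_d) = 0.5452 * 0.99002013 = 0.53975898
S_0' = S_0 - PV(D) = 25.6600 - 0.53975898 = 25.12024102
d1 = (ln(S_0'/K) + (r + sigma^2/2)*T) / (sigma*sqrt(T)) = -1.22836875
d2 = d1 - sigma*sqrt(T) = -1.32836875
exp(-rT) = 0.98535825
N(-d1) = 0.89034571; N(-d2) = 0.90797184
P = K * exp(-rT) * N(-d2) - S_0' * N(-d1) = 28.9700 * 0.98535825 * 0.90797184 - 25.12024102 * 0.89034571 = 3.5531


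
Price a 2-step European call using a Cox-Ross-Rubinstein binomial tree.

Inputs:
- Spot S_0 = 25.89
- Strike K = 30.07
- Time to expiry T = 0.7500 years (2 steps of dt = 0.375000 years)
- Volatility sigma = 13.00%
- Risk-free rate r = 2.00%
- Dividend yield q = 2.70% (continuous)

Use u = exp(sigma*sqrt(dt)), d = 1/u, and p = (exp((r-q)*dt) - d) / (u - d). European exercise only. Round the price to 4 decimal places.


dt = T/N = 0.375000
u = exp(sigma*sqrt(dt)) = 1.082863; d = 1/u = 0.923478
p = (exp((r-q)*dt) - d) / (u - d) = 0.463660
Discount per step: exp(-r*dt) = 0.992528
Stock lattice S(k, i) with i counting down-moves:
  k=0: S(0,0) = 25.8900
  k=1: S(1,0) = 28.0353; S(1,1) = 23.9088
  k=2: S(2,0) = 30.3584; S(2,1) = 25.8900; S(2,2) = 22.0793
Terminal payoffs V(N, i) = max(S_T - K, 0):
  V(2,0) = 0.288411; V(2,1) = 0.000000; V(2,2) = 0.000000
Backward induction: V(k, i) = exp(-r*dt) * [p * V(k+1, i) + (1-p) * V(k+1, i+1)].
  V(1,0) = exp(-r*dt) * [p*0.288411 + (1-p)*0.000000] = 0.132726
  V(1,1) = exp(-r*dt) * [p*0.000000 + (1-p)*0.000000] = 0.000000
  V(0,0) = exp(-r*dt) * [p*0.132726 + (1-p)*0.000000] = 0.061080

Answer: Price = V(0,0) = 0.0611


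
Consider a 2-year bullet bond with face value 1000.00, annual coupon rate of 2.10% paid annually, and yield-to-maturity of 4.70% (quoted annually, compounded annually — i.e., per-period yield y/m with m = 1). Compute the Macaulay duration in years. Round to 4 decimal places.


Coupon per period c = face * coupon_rate / m = 21.000000
Periods per year m = 1; per-period yield y/m = 0.047000
Number of cashflows N = 2
Cashflows (t years, CF_t, discount factor 1/(1+y/m)^(m*t), PV):
  t = 1.0000: CF_t = 21.000000, DF = 0.955110, PV = 20.057307
  t = 2.0000: CF_t = 1021.000000, DF = 0.912235, PV = 931.391733
Price P = sum_t PV_t = 951.449039
Macaulay numerator sum_t t * PV_t:
  t * PV_t at t = 1.0000: 20.057307
  t * PV_t at t = 2.0000: 1862.783466
Macaulay duration D = (sum_t t * PV_t) / P = 1882.840772 / 951.449039 = 1.978919

Answer: Macaulay duration = 1.9789 years


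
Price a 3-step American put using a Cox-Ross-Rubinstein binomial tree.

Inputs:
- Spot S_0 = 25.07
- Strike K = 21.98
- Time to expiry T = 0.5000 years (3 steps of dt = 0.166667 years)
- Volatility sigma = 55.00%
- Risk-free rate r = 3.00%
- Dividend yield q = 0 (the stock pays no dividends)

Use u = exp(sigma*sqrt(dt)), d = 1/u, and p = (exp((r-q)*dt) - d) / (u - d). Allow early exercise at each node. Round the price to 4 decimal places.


dt = T/N = 0.166667
u = exp(sigma*sqrt(dt)) = 1.251742; d = 1/u = 0.798886
p = (exp((r-q)*dt) - d) / (u - d) = 0.455169
Discount per step: exp(-r*dt) = 0.995012
Stock lattice S(k, i) with i counting down-moves:
  k=0: S(0,0) = 25.0700
  k=1: S(1,0) = 31.3812; S(1,1) = 20.0281
  k=2: S(2,0) = 39.2812; S(2,1) = 25.0700; S(2,2) = 16.0002
  k=3: S(3,0) = 49.1699; S(3,1) = 31.3812; S(3,2) = 20.0281; S(3,3) = 12.7823
Terminal payoffs V(N, i) = max(K - S_T, 0):
  V(3,0) = 0.000000; V(3,1) = 0.000000; V(3,2) = 1.951919; V(3,3) = 9.197689
Backward induction: V(k, i) = exp(-r*dt) * [p * V(k+1, i) + (1-p) * V(k+1, i+1)]; then take max(V_cont, immediate exercise) for American.
  V(2,0) = exp(-r*dt) * [p*0.000000 + (1-p)*0.000000] = 0.000000; exercise = 0.000000; V(2,0) = max -> 0.000000
  V(2,1) = exp(-r*dt) * [p*0.000000 + (1-p)*1.951919] = 1.058161; exercise = 0.000000; V(2,1) = max -> 1.058161
  V(2,2) = exp(-r*dt) * [p*1.951919 + (1-p)*9.197689] = 5.870213; exercise = 5.979839; V(2,2) = max -> 5.979839
  V(1,0) = exp(-r*dt) * [p*0.000000 + (1-p)*1.058161] = 0.573644; exercise = 0.000000; V(1,0) = max -> 0.573644
  V(1,1) = exp(-r*dt) * [p*1.058161 + (1-p)*5.979839] = 3.720991; exercise = 1.951919; V(1,1) = max -> 3.720991
  V(0,0) = exp(-r*dt) * [p*0.573644 + (1-p)*3.720991] = 2.277002; exercise = 0.000000; V(0,0) = max -> 2.277002

Answer: Price = V(0,0) = 2.2770


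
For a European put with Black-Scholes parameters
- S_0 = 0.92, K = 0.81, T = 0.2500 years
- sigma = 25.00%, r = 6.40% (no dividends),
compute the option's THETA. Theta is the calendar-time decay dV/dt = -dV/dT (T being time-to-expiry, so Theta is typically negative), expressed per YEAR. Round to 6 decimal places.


d1 = 1.2092153790; d2 = 1.0842153790
phi(d1) = 0.1920423325; exp(-qT) = 1.0000000000; exp(-rT) = 0.9841273201
Theta = -S*exp(-qT)*phi(d1)*sigma/(2*sqrt(T)) + r*K*exp(-rT)*N(-d2) - q*S*exp(-qT)*N(-d1)
N(-d1) = 0.1132900554; N(-d2) = 0.1391346572; sqrt(T) = 0.5000000000
Term 1 = -0.9200 * 1.0000000000 * 0.1920423325 * 0.2500 / (2 * 0.5000000000) = -0.0441697365
Term 2 = 0.0640 * 0.8100 * 0.9841273201 * 0.1391346572 = 0.0070982551
Term 3 = 0 (no dividend yield, q = 0)
Theta = -0.0441697365 + (0.0070982551) + (0.0000000000) = -0.037071

Answer: Theta = -0.037071


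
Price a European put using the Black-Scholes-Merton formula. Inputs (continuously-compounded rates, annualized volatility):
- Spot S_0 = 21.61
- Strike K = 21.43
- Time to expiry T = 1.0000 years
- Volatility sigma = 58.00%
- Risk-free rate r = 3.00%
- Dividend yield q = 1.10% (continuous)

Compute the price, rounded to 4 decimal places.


d1 = (ln(S/K) + (r - q + 0.5*sigma^2) * T) / (sigma * sqrt(T)) = 0.33717993
d2 = d1 - sigma * sqrt(T) = -0.24282007
exp(-rT) = 0.97044553; exp(-qT) = 0.98906028
P = K * exp(-rT) * N(-d2) - S_0 * exp(-qT) * N(-d1)
N(-d1) = 0.36799063; N(-d2) = 0.59592761
P = 21.4300 * 0.97044553 * 0.59592761 - 21.6100 * 0.98906028 * 0.36799063 = 4.5280

Answer: Price = 4.5280


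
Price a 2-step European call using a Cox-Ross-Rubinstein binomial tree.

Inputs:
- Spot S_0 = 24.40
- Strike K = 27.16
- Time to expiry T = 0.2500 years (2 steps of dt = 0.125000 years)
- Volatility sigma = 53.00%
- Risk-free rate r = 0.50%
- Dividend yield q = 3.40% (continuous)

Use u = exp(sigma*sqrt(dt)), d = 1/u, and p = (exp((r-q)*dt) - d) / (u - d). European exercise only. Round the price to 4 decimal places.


dt = T/N = 0.125000
u = exp(sigma*sqrt(dt)) = 1.206089; d = 1/u = 0.829126
p = (exp((r-q)*dt) - d) / (u - d) = 0.443692
Discount per step: exp(-r*dt) = 0.999375
Stock lattice S(k, i) with i counting down-moves:
  k=0: S(0,0) = 24.4000
  k=1: S(1,0) = 29.4286; S(1,1) = 20.2307
  k=2: S(2,0) = 35.4935; S(2,1) = 24.4000; S(2,2) = 16.7738
Terminal payoffs V(N, i) = max(S_T - K, 0):
  V(2,0) = 8.333505; V(2,1) = 0.000000; V(2,2) = 0.000000
Backward induction: V(k, i) = exp(-r*dt) * [p * V(k+1, i) + (1-p) * V(k+1, i+1)].
  V(1,0) = exp(-r*dt) * [p*8.333505 + (1-p)*0.000000] = 3.695198
  V(1,1) = exp(-r*dt) * [p*0.000000 + (1-p)*0.000000] = 0.000000
  V(0,0) = exp(-r*dt) * [p*3.695198 + (1-p)*0.000000] = 1.638505

Answer: Price = V(0,0) = 1.6385


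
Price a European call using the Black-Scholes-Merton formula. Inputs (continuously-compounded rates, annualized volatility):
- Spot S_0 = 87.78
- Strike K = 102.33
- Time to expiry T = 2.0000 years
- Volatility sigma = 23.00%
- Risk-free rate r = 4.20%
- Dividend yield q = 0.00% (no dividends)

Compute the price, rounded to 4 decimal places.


Answer: Price = 8.8589

Derivation:
d1 = (ln(S/K) + (r - q + 0.5*sigma^2) * T) / (sigma * sqrt(T)) = -0.05063254
d2 = d1 - sigma * sqrt(T) = -0.37590166
exp(-rT) = 0.91943126; exp(-qT) = 1.00000000
C = S_0 * exp(-qT) * N(d1) - K * exp(-rT) * N(d2)
N(d1) = 0.47980917; N(d2) = 0.35349500
C = 87.7800 * 1.00000000 * 0.47980917 - 102.3300 * 0.91943126 * 0.35349500 = 8.8589


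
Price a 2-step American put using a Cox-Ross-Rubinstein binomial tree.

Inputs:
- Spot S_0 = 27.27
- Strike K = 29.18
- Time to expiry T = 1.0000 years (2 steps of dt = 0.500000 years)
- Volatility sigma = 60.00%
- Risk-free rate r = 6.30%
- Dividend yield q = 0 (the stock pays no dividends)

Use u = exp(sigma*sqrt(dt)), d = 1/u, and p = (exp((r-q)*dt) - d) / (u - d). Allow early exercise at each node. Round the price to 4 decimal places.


dt = T/N = 0.500000
u = exp(sigma*sqrt(dt)) = 1.528465; d = 1/u = 0.654251
p = (exp((r-q)*dt) - d) / (u - d) = 0.432103
Discount per step: exp(-r*dt) = 0.968991
Stock lattice S(k, i) with i counting down-moves:
  k=0: S(0,0) = 27.2700
  k=1: S(1,0) = 41.6812; S(1,1) = 17.8414
  k=2: S(2,0) = 63.7083; S(2,1) = 27.2700; S(2,2) = 11.6728
Terminal payoffs V(N, i) = max(K - S_T, 0):
  V(2,0) = 0.000000; V(2,1) = 1.910000; V(2,2) = 17.507227
Backward induction: V(k, i) = exp(-r*dt) * [p * V(k+1, i) + (1-p) * V(k+1, i+1)]; then take max(V_cont, immediate exercise) for American.
  V(1,0) = exp(-r*dt) * [p*0.000000 + (1-p)*1.910000] = 1.051049; exercise = 0.000000; V(1,0) = max -> 1.051049
  V(1,1) = exp(-r*dt) * [p*1.910000 + (1-p)*17.507227] = 10.433729; exercise = 11.338573; V(1,1) = max -> 11.338573
  V(0,0) = exp(-r*dt) * [p*1.051049 + (1-p)*11.338573] = 6.679551; exercise = 1.910000; V(0,0) = max -> 6.679551

Answer: Price = V(0,0) = 6.6796


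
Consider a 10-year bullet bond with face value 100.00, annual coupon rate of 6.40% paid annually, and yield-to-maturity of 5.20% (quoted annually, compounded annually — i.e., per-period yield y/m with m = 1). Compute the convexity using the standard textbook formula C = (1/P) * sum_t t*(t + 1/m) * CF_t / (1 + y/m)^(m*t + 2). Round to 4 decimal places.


Answer: Convexity = 70.6631

Derivation:
Coupon per period c = face * coupon_rate / m = 6.400000
Periods per year m = 1; per-period yield y/m = 0.052000
Number of cashflows N = 10
Cashflows (t years, CF_t, discount factor 1/(1+y/m)^(m*t), PV):
  t = 1.0000: CF_t = 6.400000, DF = 0.950570, PV = 6.083650
  t = 2.0000: CF_t = 6.400000, DF = 0.903584, PV = 5.782937
  t = 3.0000: CF_t = 6.400000, DF = 0.858920, PV = 5.497089
  t = 4.0000: CF_t = 6.400000, DF = 0.816464, PV = 5.225370
  t = 5.0000: CF_t = 6.400000, DF = 0.776106, PV = 4.967081
  t = 6.0000: CF_t = 6.400000, DF = 0.737744, PV = 4.721560
  t = 7.0000: CF_t = 6.400000, DF = 0.701277, PV = 4.488175
  t = 8.0000: CF_t = 6.400000, DF = 0.666613, PV = 4.266326
  t = 9.0000: CF_t = 6.400000, DF = 0.633663, PV = 4.055443
  t = 10.0000: CF_t = 106.400000, DF = 0.602341, PV = 64.089108
Price P = sum_t PV_t = 109.176741
Convexity numerator sum_t t*(t + 1/m) * CF_t / (1+y/m)^(m*t + 2):
  t = 1.0000: term = 10.994178
  t = 2.0000: term = 31.352218
  t = 3.0000: term = 59.604976
  t = 4.0000: term = 94.431205
  t = 5.0000: term = 134.645254
  t = 6.0000: term = 179.185699
  t = 7.0000: term = 227.104815
  t = 8.0000: term = 277.558845
  t = 9.0000: term = 329.799008
  t = 10.0000: term = 6370.088049
Convexity = (1/P) * sum = 7714.764248 / 109.176741 = 70.663075


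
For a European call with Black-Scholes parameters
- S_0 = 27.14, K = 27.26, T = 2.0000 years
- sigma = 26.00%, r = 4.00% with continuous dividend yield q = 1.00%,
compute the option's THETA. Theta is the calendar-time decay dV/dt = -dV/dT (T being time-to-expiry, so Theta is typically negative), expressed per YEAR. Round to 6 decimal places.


d1 = 0.3350278134; d2 = -0.0326677128
phi(d1) = 0.3771695903; exp(-qT) = 0.9801986733; exp(-rT) = 0.9231163464
Theta = -S*exp(-qT)*phi(d1)*sigma/(2*sqrt(T)) - r*K*exp(-rT)*N(d2) + q*S*exp(-qT)*N(d1)
N(d1) = 0.6311979473; N(d2) = 0.4869697858; sqrt(T) = 1.4142135624
Term 1 = -27.1400 * 0.9801986733 * 0.3771695903 * 0.2600 / (2 * 1.4142135624) = -0.9223356137
Term 2 = -0.0400 * 27.2600 * 0.9231163464 * 0.4869697858 = -0.4901672606
Term 3 = 0.0100 * 27.1400 * 0.9801986733 * 0.6311979473 = 0.1679150146
Theta = -0.9223356137 + (-0.4901672606) + (0.1679150146) = -1.244588

Answer: Theta = -1.244588


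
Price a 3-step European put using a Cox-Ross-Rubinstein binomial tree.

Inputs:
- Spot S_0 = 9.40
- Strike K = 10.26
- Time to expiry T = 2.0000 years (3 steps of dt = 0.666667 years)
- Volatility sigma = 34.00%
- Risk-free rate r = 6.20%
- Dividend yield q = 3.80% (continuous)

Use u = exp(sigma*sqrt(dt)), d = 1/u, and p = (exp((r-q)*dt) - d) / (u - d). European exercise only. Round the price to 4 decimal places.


dt = T/N = 0.666667
u = exp(sigma*sqrt(dt)) = 1.319970; d = 1/u = 0.757593
p = (exp((r-q)*dt) - d) / (u - d) = 0.459720
Discount per step: exp(-r*dt) = 0.959509
Stock lattice S(k, i) with i counting down-moves:
  k=0: S(0,0) = 9.4000
  k=1: S(1,0) = 12.4077; S(1,1) = 7.1214
  k=2: S(2,0) = 16.3778; S(2,1) = 9.4000; S(2,2) = 5.3951
  k=3: S(3,0) = 21.6182; S(3,1) = 12.4077; S(3,2) = 7.1214; S(3,3) = 4.0873
Terminal payoffs V(N, i) = max(K - S_T, 0):
  V(3,0) = 0.000000; V(3,1) = 0.000000; V(3,2) = 3.138625; V(3,3) = 6.172706
Backward induction: V(k, i) = exp(-r*dt) * [p * V(k+1, i) + (1-p) * V(k+1, i+1)].
  V(2,0) = exp(-r*dt) * [p*0.000000 + (1-p)*0.000000] = 0.000000
  V(2,1) = exp(-r*dt) * [p*0.000000 + (1-p)*3.138625] = 1.627076
  V(2,2) = exp(-r*dt) * [p*3.138625 + (1-p)*6.172706] = 4.584419
  V(1,0) = exp(-r*dt) * [p*0.000000 + (1-p)*1.627076] = 0.843483
  V(1,1) = exp(-r*dt) * [p*1.627076 + (1-p)*4.584419] = 3.094293
  V(0,0) = exp(-r*dt) * [p*0.843483 + (1-p)*3.094293] = 1.976159

Answer: Price = V(0,0) = 1.9762


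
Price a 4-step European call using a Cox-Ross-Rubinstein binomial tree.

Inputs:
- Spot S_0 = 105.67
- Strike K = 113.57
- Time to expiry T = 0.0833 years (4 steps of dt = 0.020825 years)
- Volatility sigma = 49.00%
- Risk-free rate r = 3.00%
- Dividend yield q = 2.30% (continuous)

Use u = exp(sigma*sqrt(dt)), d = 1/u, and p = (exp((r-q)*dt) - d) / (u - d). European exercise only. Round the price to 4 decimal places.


dt = T/N = 0.020825
u = exp(sigma*sqrt(dt)) = 1.073271; d = 1/u = 0.931731
p = (exp((r-q)*dt) - d) / (u - d) = 0.483360
Discount per step: exp(-r*dt) = 0.999375
Stock lattice S(k, i) with i counting down-moves:
  k=0: S(0,0) = 105.6700
  k=1: S(1,0) = 113.4126; S(1,1) = 98.4560
  k=2: S(2,0) = 121.7225; S(2,1) = 105.6700; S(2,2) = 91.7345
  k=3: S(3,0) = 130.6412; S(3,1) = 113.4126; S(3,2) = 98.4560; S(3,3) = 85.4719
  k=4: S(4,0) = 140.2135; S(4,1) = 121.7225; S(4,2) = 105.6700; S(4,3) = 91.7345; S(4,4) = 79.6368
Terminal payoffs V(N, i) = max(S_T - K, 0):
  V(4,0) = 26.643474; V(4,1) = 8.152462; V(4,2) = 0.000000; V(4,3) = 0.000000; V(4,4) = 0.000000
Backward induction: V(k, i) = exp(-r*dt) * [p * V(k+1, i) + (1-p) * V(k+1, i+1)].
  V(3,0) = exp(-r*dt) * [p*26.643474 + (1-p)*8.152462] = 17.079595
  V(3,1) = exp(-r*dt) * [p*8.152462 + (1-p)*0.000000] = 3.938109
  V(3,2) = exp(-r*dt) * [p*0.000000 + (1-p)*0.000000] = 0.000000
  V(3,3) = exp(-r*dt) * [p*0.000000 + (1-p)*0.000000] = 0.000000
  V(2,0) = exp(-r*dt) * [p*17.079595 + (1-p)*3.938109] = 10.283745
  V(2,1) = exp(-r*dt) * [p*3.938109 + (1-p)*0.000000] = 1.902334
  V(2,2) = exp(-r*dt) * [p*0.000000 + (1-p)*0.000000] = 0.000000
  V(1,0) = exp(-r*dt) * [p*10.283745 + (1-p)*1.902334] = 5.949851
  V(1,1) = exp(-r*dt) * [p*1.902334 + (1-p)*0.000000] = 0.918937
  V(0,0) = exp(-r*dt) * [p*5.949851 + (1-p)*0.918937] = 3.348584

Answer: Price = V(0,0) = 3.3486


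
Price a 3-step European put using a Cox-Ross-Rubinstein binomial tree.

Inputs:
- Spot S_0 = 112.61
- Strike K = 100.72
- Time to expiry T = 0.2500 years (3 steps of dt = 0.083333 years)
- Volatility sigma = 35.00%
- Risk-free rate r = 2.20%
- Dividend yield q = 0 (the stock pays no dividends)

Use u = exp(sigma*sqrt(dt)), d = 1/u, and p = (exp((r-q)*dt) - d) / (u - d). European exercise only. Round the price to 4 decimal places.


dt = T/N = 0.083333
u = exp(sigma*sqrt(dt)) = 1.106317; d = 1/u = 0.903900
p = (exp((r-q)*dt) - d) / (u - d) = 0.483828
Discount per step: exp(-r*dt) = 0.998168
Stock lattice S(k, i) with i counting down-moves:
  k=0: S(0,0) = 112.6100
  k=1: S(1,0) = 124.5823; S(1,1) = 101.7882
  k=2: S(2,0) = 137.8275; S(2,1) = 112.6100; S(2,2) = 92.0064
  k=3: S(3,0) = 152.4809; S(3,1) = 124.5823; S(3,2) = 101.7882; S(3,3) = 83.1646
Terminal payoffs V(N, i) = max(K - S_T, 0):
  V(3,0) = 0.000000; V(3,1) = 0.000000; V(3,2) = 0.000000; V(3,3) = 17.555412
Backward induction: V(k, i) = exp(-r*dt) * [p * V(k+1, i) + (1-p) * V(k+1, i+1)].
  V(2,0) = exp(-r*dt) * [p*0.000000 + (1-p)*0.000000] = 0.000000
  V(2,1) = exp(-r*dt) * [p*0.000000 + (1-p)*0.000000] = 0.000000
  V(2,2) = exp(-r*dt) * [p*0.000000 + (1-p)*17.555412] = 9.045016
  V(1,0) = exp(-r*dt) * [p*0.000000 + (1-p)*0.000000] = 0.000000
  V(1,1) = exp(-r*dt) * [p*0.000000 + (1-p)*9.045016] = 4.660233
  V(0,0) = exp(-r*dt) * [p*0.000000 + (1-p)*4.660233] = 2.401076

Answer: Price = V(0,0) = 2.4011


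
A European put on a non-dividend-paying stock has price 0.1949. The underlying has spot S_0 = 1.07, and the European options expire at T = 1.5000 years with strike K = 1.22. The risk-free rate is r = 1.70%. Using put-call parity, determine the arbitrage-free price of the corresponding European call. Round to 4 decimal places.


Answer: Call price = 0.0756

Derivation:
Put-call parity: C - P = S_0 * exp(-qT) - K * exp(-rT).
S_0 * exp(-qT) = 1.0700 * 1.00000000 = 1.07000000
K * exp(-rT) = 1.2200 * 0.97482238 = 1.18928330
C = P + S*exp(-qT) - K*exp(-rT)
C = 0.1949 + 1.07000000 - 1.18928330 = 0.0756


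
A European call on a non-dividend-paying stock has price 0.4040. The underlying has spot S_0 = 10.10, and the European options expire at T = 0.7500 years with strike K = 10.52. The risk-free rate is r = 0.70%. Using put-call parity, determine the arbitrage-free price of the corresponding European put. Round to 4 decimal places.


Put-call parity: C - P = S_0 * exp(-qT) - K * exp(-rT).
S_0 * exp(-qT) = 10.1000 * 1.00000000 = 10.10000000
K * exp(-rT) = 10.5200 * 0.99476376 = 10.46491473
P = C - S*exp(-qT) + K*exp(-rT)
P = 0.4040 - 10.10000000 + 10.46491473 = 0.7689

Answer: Put price = 0.7689


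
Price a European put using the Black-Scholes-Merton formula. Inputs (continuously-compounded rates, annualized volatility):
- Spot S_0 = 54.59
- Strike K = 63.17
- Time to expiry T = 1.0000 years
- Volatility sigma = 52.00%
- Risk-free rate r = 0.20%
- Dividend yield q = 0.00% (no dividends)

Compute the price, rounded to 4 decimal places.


d1 = (ln(S/K) + (r - q + 0.5*sigma^2) * T) / (sigma * sqrt(T)) = -0.01688229
d2 = d1 - sigma * sqrt(T) = -0.53688229
exp(-rT) = 0.99800200; exp(-qT) = 1.00000000
P = K * exp(-rT) * N(-d2) - S_0 * exp(-qT) * N(-d1)
N(-d1) = 0.50673474; N(-d2) = 0.70432554
P = 63.1700 * 0.99800200 * 0.70432554 - 54.5900 * 1.00000000 * 0.50673474 = 16.7407

Answer: Price = 16.7407


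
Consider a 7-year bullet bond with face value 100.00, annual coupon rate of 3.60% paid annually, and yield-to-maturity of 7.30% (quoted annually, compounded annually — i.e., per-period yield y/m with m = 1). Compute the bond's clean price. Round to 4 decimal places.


Coupon per period c = face * coupon_rate / m = 3.600000
Periods per year m = 1; per-period yield y/m = 0.073000
Number of cashflows N = 7
Cashflows (t years, CF_t, discount factor 1/(1+y/m)^(m*t), PV):
  t = 1.0000: CF_t = 3.600000, DF = 0.931966, PV = 3.355079
  t = 2.0000: CF_t = 3.600000, DF = 0.868561, PV = 3.126821
  t = 3.0000: CF_t = 3.600000, DF = 0.809470, PV = 2.914093
  t = 4.0000: CF_t = 3.600000, DF = 0.754399, PV = 2.715836
  t = 5.0000: CF_t = 3.600000, DF = 0.703075, PV = 2.531068
  t = 6.0000: CF_t = 3.600000, DF = 0.655242, PV = 2.358871
  t = 7.0000: CF_t = 103.600000, DF = 0.610663, PV = 63.264736
Price P = sum_t PV_t = 80.266505

Answer: Price = 80.2665


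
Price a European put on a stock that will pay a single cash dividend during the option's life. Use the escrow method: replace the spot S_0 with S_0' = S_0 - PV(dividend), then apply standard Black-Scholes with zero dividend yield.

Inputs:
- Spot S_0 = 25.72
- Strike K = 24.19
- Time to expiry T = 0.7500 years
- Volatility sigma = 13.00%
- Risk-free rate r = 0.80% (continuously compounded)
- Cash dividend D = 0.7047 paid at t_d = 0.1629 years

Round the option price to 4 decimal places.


Answer: Price = 0.6830

Derivation:
PV(D) = D * exp(-r * t_d) = 0.7047 * 0.99869765 = 0.70378223
S_0' = S_0 - PV(D) = 25.7200 - 0.70378223 = 25.01621777
d1 = (ln(S_0'/K) + (r + sigma^2/2)*T) / (sigma*sqrt(T)) = 0.40789797
d2 = d1 - sigma*sqrt(T) = 0.29531467
exp(-rT) = 0.99401796
N(-d1) = 0.34167429; N(-d2) = 0.38387676
P = K * exp(-rT) * N(-d2) - S_0' * N(-d1) = 24.1900 * 0.99401796 * 0.38387676 - 25.01621777 * 0.34167429 = 0.6830


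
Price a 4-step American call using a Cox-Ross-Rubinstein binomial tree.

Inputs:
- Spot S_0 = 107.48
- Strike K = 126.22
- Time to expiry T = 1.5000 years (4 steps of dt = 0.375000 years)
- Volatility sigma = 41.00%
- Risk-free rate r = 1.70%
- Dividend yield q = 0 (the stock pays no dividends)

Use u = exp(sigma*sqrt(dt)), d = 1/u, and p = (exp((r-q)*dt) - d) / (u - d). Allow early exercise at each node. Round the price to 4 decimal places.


dt = T/N = 0.375000
u = exp(sigma*sqrt(dt)) = 1.285404; d = 1/u = 0.777966
p = (exp((r-q)*dt) - d) / (u - d) = 0.450163
Discount per step: exp(-r*dt) = 0.993645
Stock lattice S(k, i) with i counting down-moves:
  k=0: S(0,0) = 107.4800
  k=1: S(1,0) = 138.1552; S(1,1) = 83.6158
  k=2: S(2,0) = 177.5851; S(2,1) = 107.4800; S(2,2) = 65.0502
  k=3: S(3,0) = 228.2686; S(3,1) = 138.1552; S(3,2) = 83.6158; S(3,3) = 50.6068
  k=4: S(4,0) = 293.4172; S(4,1) = 177.5851; S(4,2) = 107.4800; S(4,3) = 65.0502; S(4,4) = 39.3704
Terminal payoffs V(N, i) = max(S_T - K, 0):
  V(4,0) = 167.197227; V(4,1) = 51.365144; V(4,2) = 0.000000; V(4,3) = 0.000000; V(4,4) = 0.000000
Backward induction: V(k, i) = exp(-r*dt) * [p * V(k+1, i) + (1-p) * V(k+1, i+1)]; then take max(V_cont, immediate exercise) for American.
  V(3,0) = exp(-r*dt) * [p*167.197227 + (1-p)*51.365144] = 102.850664; exercise = 102.048571; V(3,0) = max -> 102.850664
  V(3,1) = exp(-r*dt) * [p*51.365144 + (1-p)*0.000000] = 22.975736; exercise = 11.935171; V(3,1) = max -> 22.975736
  V(3,2) = exp(-r*dt) * [p*0.000000 + (1-p)*0.000000] = 0.000000; exercise = 0.000000; V(3,2) = max -> 0.000000
  V(3,3) = exp(-r*dt) * [p*0.000000 + (1-p)*0.000000] = 0.000000; exercise = 0.000000; V(3,3) = max -> 0.000000
  V(2,0) = exp(-r*dt) * [p*102.850664 + (1-p)*22.975736] = 58.557953; exercise = 51.365144; V(2,0) = max -> 58.557953
  V(2,1) = exp(-r*dt) * [p*22.975736 + (1-p)*0.000000] = 10.277094; exercise = 0.000000; V(2,1) = max -> 10.277094
  V(2,2) = exp(-r*dt) * [p*0.000000 + (1-p)*0.000000] = 0.000000; exercise = 0.000000; V(2,2) = max -> 0.000000
  V(1,0) = exp(-r*dt) * [p*58.557953 + (1-p)*10.277094] = 31.807915; exercise = 11.935171; V(1,0) = max -> 31.807915
  V(1,1) = exp(-r*dt) * [p*10.277094 + (1-p)*0.000000] = 4.596966; exercise = 0.000000; V(1,1) = max -> 4.596966
  V(0,0) = exp(-r*dt) * [p*31.807915 + (1-p)*4.596966] = 16.739267; exercise = 0.000000; V(0,0) = max -> 16.739267

Answer: Price = V(0,0) = 16.7393


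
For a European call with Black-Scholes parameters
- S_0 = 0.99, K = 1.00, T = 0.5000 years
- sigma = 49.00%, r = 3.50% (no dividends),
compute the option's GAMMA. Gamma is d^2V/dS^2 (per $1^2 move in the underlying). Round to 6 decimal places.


Answer: Gamma = 1.141192

Derivation:
d1 = 0.1947420105; d2 = -0.1517403123
phi(d1) = 0.3914487188; exp(-qT) = 1.0000000000; exp(-rT) = 0.9826522357
Gamma = exp(-qT) * phi(d1) / (S * sigma * sqrt(T)) = 1.0000000000 * 0.3914487188 / (0.9900 * 0.4900 * 0.7071067812) = 1.141192


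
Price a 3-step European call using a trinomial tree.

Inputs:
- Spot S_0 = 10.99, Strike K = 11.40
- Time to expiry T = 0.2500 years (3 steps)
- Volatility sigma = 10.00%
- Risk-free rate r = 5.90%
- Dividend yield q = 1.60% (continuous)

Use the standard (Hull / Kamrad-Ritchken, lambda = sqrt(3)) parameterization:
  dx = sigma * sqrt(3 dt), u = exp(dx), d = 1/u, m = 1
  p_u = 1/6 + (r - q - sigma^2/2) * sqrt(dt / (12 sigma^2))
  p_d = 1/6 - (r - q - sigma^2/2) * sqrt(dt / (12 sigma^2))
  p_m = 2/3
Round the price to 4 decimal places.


dt = T/N = 0.083333; dx = sigma*sqrt(3*dt) = 0.050000
u = exp(dx) = 1.051271; d = 1/u = 0.951229
p_u = 0.198333, p_m = 0.666667, p_d = 0.135000
Discount per step: exp(-r*dt) = 0.995095
Stock lattice S(k, j) with j the centered position index:
  k=0: S(0,+0) = 10.9900
  k=1: S(1,-1) = 10.4540; S(1,+0) = 10.9900; S(1,+1) = 11.5535
  k=2: S(2,-2) = 9.9442; S(2,-1) = 10.4540; S(2,+0) = 10.9900; S(2,+1) = 11.5535; S(2,+2) = 12.1458
  k=3: S(3,-3) = 9.4592; S(3,-2) = 9.9442; S(3,-1) = 10.4540; S(3,+0) = 10.9900; S(3,+1) = 11.5535; S(3,+2) = 12.1458; S(3,+3) = 12.7686
Terminal payoffs V(N, j) = max(S_T - K, 0):
  V(3,-3) = 0.000000; V(3,-2) = 0.000000; V(3,-1) = 0.000000; V(3,+0) = 0.000000; V(3,+1) = 0.153469; V(3,+2) = 0.745828; V(3,+3) = 1.368558
Backward induction: V(k, j) = exp(-r*dt) * [p_u * V(k+1, j+1) + p_m * V(k+1, j) + p_d * V(k+1, j-1)]
  V(2,-2) = exp(-r*dt) * [p_u*0.000000 + p_m*0.000000 + p_d*0.000000] = 0.000000
  V(2,-1) = exp(-r*dt) * [p_u*0.000000 + p_m*0.000000 + p_d*0.000000] = 0.000000
  V(2,+0) = exp(-r*dt) * [p_u*0.153469 + p_m*0.000000 + p_d*0.000000] = 0.030289
  V(2,+1) = exp(-r*dt) * [p_u*0.745828 + p_m*0.153469 + p_d*0.000000] = 0.249008
  V(2,+2) = exp(-r*dt) * [p_u*1.368558 + p_m*0.745828 + p_d*0.153469] = 0.785496
  V(1,-1) = exp(-r*dt) * [p_u*0.030289 + p_m*0.000000 + p_d*0.000000] = 0.005978
  V(1,+0) = exp(-r*dt) * [p_u*0.249008 + p_m*0.030289 + p_d*0.000000] = 0.069238
  V(1,+1) = exp(-r*dt) * [p_u*0.785496 + p_m*0.249008 + p_d*0.030289] = 0.324286
  V(0,+0) = exp(-r*dt) * [p_u*0.324286 + p_m*0.069238 + p_d*0.005978] = 0.110737

Answer: Price = V(0,0) = 0.1107


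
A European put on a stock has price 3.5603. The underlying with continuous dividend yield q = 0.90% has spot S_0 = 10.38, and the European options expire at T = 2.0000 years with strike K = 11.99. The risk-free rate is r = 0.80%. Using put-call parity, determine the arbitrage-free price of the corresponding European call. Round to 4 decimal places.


Answer: Call price = 1.9554

Derivation:
Put-call parity: C - P = S_0 * exp(-qT) - K * exp(-rT).
S_0 * exp(-qT) = 10.3800 * 0.98216103 = 10.19483152
K * exp(-rT) = 11.9900 * 0.98412732 = 11.79968657
C = P + S*exp(-qT) - K*exp(-rT)
C = 3.5603 + 10.19483152 - 11.79968657 = 1.9554
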